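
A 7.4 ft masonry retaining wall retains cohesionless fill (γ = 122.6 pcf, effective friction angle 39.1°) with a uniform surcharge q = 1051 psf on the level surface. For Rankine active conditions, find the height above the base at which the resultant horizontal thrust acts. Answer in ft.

3.33 ft

K_a = 0.2265.
Triangular part P₁ = ½K_aγH² = 760.3 at H/3 = 2.467 ft; rectangular part P₂ = K_a q H = 1761 at H/2 = 3.700 ft.
ȳ = (P₁·2.467 + P₂·3.700)/(P₁+P₂) = 3.328 ft.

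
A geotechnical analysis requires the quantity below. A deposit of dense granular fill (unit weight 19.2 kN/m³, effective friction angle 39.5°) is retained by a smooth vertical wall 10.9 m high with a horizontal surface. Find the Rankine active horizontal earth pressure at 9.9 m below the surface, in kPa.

K_a = (1 − sin φ)/(1 + sin φ) = 0.2224.
σ_h = K_a γ z = 0.2224 × 19.2 × 9.9 = 42.28 kPa.

42.3 kPa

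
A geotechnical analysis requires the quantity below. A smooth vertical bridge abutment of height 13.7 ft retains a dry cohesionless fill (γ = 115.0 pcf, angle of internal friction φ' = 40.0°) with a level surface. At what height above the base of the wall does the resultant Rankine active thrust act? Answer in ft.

4.57 ft

K_a = 0.2174.
The pressure distribution is triangular, so the resultant acts at H/3 above the base = 13.7/3 = 4.567 ft.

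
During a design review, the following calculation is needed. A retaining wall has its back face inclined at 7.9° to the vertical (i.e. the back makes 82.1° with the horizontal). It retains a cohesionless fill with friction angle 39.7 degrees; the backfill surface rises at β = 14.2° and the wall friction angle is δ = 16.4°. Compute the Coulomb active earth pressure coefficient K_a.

K_a = sin²(α+φ) / [sin²α · sin(α−δ) · (1 + √{sin(φ+δ)sin(φ−β) / (sin(α−δ)sin(α+β))})²].
With α = 82.1°, φ = 39.7°, δ = 16.4°, β = 14.2°: K_a = 0.3048.

0.305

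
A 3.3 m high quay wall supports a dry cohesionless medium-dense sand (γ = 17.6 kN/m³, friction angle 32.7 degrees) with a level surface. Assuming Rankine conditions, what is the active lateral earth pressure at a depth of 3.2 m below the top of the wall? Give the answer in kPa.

K_a = (1 − sin φ)/(1 + sin φ) = 0.2985.
σ_h = K_a γ z = 0.2985 × 17.6 × 3.2 = 16.81 kPa.

16.8 kPa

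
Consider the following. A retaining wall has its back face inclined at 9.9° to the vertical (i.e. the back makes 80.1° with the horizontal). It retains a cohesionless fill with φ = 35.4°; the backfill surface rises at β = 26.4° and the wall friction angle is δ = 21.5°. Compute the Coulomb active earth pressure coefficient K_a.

K_a = sin²(α+φ) / [sin²α · sin(α−δ) · (1 + √{sin(φ+δ)sin(φ−β) / (sin(α−δ)sin(α+β))})²].
With α = 80.1°, φ = 35.4°, δ = 21.5°, β = 26.4°: K_a = 0.5017.

0.502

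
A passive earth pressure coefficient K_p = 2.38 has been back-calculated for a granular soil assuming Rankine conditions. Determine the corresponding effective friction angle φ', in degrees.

K_p = (1+sin φ)/(1−sin φ) ⇒ sin φ = (K_p − 1)/(K_p + 1) = 0.4083.
φ = arcsin(0.4083) = 24.10°.

24.1°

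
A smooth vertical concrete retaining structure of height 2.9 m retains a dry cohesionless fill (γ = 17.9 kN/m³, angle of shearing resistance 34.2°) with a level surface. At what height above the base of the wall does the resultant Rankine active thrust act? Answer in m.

K_a = 0.2803.
The pressure distribution is triangular, so the resultant acts at H/3 above the base = 2.9/3 = 0.9667 m.

0.967 m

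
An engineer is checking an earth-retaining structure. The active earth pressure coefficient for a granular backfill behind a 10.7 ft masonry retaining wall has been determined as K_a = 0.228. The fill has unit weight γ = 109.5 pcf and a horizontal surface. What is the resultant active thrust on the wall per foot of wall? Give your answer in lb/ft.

P = ½ K_a γ H² = 0.5 × 0.228 × 109.5 × 10.7² = 1429 lb/ft.

1430 lb/ft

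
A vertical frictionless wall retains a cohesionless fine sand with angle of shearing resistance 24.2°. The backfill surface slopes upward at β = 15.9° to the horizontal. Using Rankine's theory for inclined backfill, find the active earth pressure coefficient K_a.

K_a = cos β · (cos β − √(cos²β − cos²φ)) / (cos β + √(cos²β − cos²φ)).
cos β = 0.9617, cos φ = 0.9121, √(cos²β − cos²φ) = 0.3049.
K_a = 0.9617 × (0.9617 − 0.3049)/(0.9617 + 0.3049) = 0.4987.

0.499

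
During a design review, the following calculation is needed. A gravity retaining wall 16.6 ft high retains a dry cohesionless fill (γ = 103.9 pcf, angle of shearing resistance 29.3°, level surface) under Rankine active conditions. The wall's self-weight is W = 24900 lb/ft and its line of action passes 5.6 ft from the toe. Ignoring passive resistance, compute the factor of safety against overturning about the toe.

K_a = tan²(45° − 29.3°/2) = 0.3428.
P_a = ½K_aγH² = 0.5×0.3428×103.9×16.6² = 4908 lb/ft, acting at H/3 = 5.533 ft above the base.
Overturning moment M_o = P_a × H/3 = 4908 × 5.533 = 27160.
Resisting moment M_r = W × 5.6 = 24900 × 5.6 = 139400.
FS_overturning = M_r/M_o = 139400/27160 = 5.135.

5.13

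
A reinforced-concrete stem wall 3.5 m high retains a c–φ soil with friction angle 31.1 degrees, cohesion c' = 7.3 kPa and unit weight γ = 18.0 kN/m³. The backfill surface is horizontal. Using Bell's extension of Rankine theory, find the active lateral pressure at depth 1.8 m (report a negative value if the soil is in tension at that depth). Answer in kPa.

2.09 kPa

K_a = (1 − sin φ)/(1 + sin φ) = 0.3188.
σ_a = K_a γ z − 2c√K_a = 0.3188×18.0×1.8 − 2×7.3×0.5646 = 2.086 kPa.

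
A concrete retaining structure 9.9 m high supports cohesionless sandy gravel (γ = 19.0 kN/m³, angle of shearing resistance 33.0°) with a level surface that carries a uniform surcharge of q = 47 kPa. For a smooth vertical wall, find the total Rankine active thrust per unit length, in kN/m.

K_a = tan²(45° − φ/2) = 0.2948.
Soil triangle: ½ K_a γ H² = 0.5×0.2948×19.0×9.9² = 274.5 kN/m.
Surcharge rectangle: K_a q H = 0.2948×47×9.9 = 137.2 kN/m.
Total = 274.5 + 137.2 = 411.7 kN/m.

412 kN/m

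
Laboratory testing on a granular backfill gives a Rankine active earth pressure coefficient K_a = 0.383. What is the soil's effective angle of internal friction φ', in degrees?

K_a = tan²(45° − φ/2) ⇒ 45° − φ/2 = arctan(√0.383) = 31.75°.
φ = 2(45° − 31.75°) = 26.50°.

26.5°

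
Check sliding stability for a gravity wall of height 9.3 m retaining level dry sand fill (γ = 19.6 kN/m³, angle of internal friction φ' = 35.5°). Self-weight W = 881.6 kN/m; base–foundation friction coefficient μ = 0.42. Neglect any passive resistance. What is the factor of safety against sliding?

K_a = tan²(45° − 35.5°/2) = 0.2653.
P_a = ½K_aγH² = 0.5×0.2653×19.6×9.3² = 224.8 kN/m, acting at H/3 = 3.100 m above the base.
FS_sliding = μW / P_a = 0.42×881.6 / 224.8 = 1.647.

1.65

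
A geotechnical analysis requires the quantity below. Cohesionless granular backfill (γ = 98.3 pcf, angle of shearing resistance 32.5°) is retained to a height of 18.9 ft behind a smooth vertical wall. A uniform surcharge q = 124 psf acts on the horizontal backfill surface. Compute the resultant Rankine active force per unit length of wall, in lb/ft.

5990 lb/ft

K_a = tan²(45° − φ/2) = 0.3010.
Soil triangle: ½ K_a γ H² = 0.5×0.3010×98.3×18.9² = 5284 lb/ft.
Surcharge rectangle: K_a q H = 0.3010×124×18.9 = 705.4 lb/ft.
Total = 5284 + 705.4 = 5990 lb/ft.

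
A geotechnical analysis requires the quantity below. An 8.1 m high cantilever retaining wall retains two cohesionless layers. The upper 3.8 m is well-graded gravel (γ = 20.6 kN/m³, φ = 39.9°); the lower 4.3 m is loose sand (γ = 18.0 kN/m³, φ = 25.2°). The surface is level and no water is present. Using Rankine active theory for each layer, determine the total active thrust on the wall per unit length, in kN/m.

K_a1 = tan²(45°−39.9°/2) = 0.2184; K_a2 = tan²(45°−25.2°/2) = 0.4027.
Layer 1: σ at base = K_a1 γ₁ h₁ = 17.10 kPa; P₁ = ½×17.10×3.8 = 32.49.
Layer 2: σ_v at top = γ₁h₁ = 78.28; σ_h top = K_a2×78.28 = 31.53; σ_h base = K_a2×(78.28+18.0×4.3) = 62.70.
P₂ = ½(31.53+62.70)×4.3 = 202.6. Total P_a = 32.49+202.6 = 235.1 kN/m.

235 kN/m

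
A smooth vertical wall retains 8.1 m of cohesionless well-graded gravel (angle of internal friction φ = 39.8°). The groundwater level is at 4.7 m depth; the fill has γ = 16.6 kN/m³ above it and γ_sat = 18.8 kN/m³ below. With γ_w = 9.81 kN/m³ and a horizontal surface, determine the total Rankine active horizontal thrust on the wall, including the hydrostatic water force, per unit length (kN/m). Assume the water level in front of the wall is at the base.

K_a = tan²(45° − φ/2) = 0.2194.
γ' = 18.8 − 9.81 = 8.990 kN/m³. Depth below WT = 3.4 m.
σ'_h at WT = K_a γ d_w = 17.12 kPa; at base = 17.12 + K_a γ' × 3.4 = 23.83 kPa.
P₁ (0–4.7 m) = ½×17.12×4.7 = 40.23. P₂ (4.7–8.1 m) = ½(17.12+23.83)×3.4 = 69.61.
P_w = ½ γ_w h₂² = 0.5×9.81×3.4² = 56.70. Total = 40.23+69.61+56.70 = 166.5 kN/m.

167 kN/m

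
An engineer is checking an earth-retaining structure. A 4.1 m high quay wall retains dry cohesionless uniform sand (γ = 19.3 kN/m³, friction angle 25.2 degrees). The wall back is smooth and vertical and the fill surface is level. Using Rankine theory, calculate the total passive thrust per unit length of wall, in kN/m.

K_p = tan²(45° + φ/2) = 2.483.
P_p = ½ K_p γ H² = 0.5 × 2.483 × 19.3 × 4.1² = 402.8 kN/m.

403 kN/m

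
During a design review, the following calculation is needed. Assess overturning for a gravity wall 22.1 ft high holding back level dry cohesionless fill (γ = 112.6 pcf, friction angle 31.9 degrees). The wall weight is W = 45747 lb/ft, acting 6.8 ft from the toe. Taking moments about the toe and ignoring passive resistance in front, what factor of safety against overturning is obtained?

4.98

K_a = tan²(45° − 31.9°/2) = 0.3085.
P_a = ½K_aγH² = 0.5×0.3085×112.6×22.1² = 8484 lb/ft, acting at H/3 = 7.367 ft above the base.
Overturning moment M_o = P_a × H/3 = 8484 × 7.367 = 62500.
Resisting moment M_r = W × 6.8 = 45747 × 6.8 = 311100.
FS_overturning = M_r/M_o = 311100/62500 = 4.978.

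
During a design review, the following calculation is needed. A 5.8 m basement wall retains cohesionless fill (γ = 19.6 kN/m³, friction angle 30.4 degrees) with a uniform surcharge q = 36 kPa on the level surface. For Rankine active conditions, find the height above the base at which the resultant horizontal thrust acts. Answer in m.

K_a = 0.3280.
Triangular part P₁ = ½K_aγH² = 108.1 at H/3 = 1.933 m; rectangular part P₂ = K_a q H = 68.48 at H/2 = 2.900 m.
ȳ = (P₁·1.933 + P₂·2.900)/(P₁+P₂) = 2.308 m.

2.31 m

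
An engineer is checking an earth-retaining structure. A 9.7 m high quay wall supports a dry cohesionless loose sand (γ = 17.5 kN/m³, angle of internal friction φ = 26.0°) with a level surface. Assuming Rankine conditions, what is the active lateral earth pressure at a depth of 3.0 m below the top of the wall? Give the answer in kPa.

20.5 kPa

K_a = (1 − sin φ)/(1 + sin φ) = 0.3905.
σ_h = K_a γ z = 0.3905 × 17.5 × 3.0 = 20.50 kPa.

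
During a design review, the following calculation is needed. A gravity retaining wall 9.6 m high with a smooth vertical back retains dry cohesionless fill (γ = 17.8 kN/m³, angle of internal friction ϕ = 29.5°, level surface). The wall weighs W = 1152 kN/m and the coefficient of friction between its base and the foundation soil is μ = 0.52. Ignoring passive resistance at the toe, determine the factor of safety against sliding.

K_a = tan²(45° − 29.5°/2) = 0.3401.
P_a = ½K_aγH² = 0.5×0.3401×17.8×9.6² = 279.0 kN/m, acting at H/3 = 3.200 m above the base.
FS_sliding = μW / P_a = 0.52×1152 / 279.0 = 2.147.

2.15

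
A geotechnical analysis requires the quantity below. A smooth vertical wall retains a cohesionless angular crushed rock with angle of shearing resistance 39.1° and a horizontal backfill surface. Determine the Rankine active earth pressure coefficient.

0.226

K_a = tan²(45° − φ/2) = tan²(25.45°) = 0.2265.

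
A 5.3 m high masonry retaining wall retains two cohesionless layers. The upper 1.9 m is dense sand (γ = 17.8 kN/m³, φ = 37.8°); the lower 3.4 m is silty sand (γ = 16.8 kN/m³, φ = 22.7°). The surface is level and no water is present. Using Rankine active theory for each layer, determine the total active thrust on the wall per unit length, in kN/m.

102 kN/m

K_a1 = tan²(45°−37.8°/2) = 0.2400; K_a2 = tan²(45°−22.7°/2) = 0.4431.
Layer 1: σ at base = K_a1 γ₁ h₁ = 8.117 kPa; P₁ = ½×8.117×1.9 = 7.711.
Layer 2: σ_v at top = γ₁h₁ = 33.82; σ_h top = K_a2×33.82 = 14.99; σ_h base = K_a2×(33.82+16.8×3.4) = 40.30.
P₂ = ½(14.99+40.30)×3.4 = 93.98. Total P_a = 7.711+93.98 = 101.7 kN/m.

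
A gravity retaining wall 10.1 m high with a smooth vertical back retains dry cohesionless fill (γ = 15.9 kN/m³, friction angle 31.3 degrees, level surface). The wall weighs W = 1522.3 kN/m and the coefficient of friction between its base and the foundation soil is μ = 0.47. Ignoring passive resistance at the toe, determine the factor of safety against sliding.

2.79

K_a = tan²(45° − 31.3°/2) = 0.3162.
P_a = ½K_aγH² = 0.5×0.3162×15.9×10.1² = 256.4 kN/m, acting at H/3 = 3.367 m above the base.
FS_sliding = μW / P_a = 0.47×1522.3 / 256.4 = 2.790.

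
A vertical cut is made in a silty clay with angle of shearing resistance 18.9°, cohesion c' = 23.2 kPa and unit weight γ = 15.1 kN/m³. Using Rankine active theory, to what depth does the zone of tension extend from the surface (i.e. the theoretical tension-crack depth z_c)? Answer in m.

4.30 m

K_a = tan²(45° − 18.9°/2) = 0.5107; √K_a = 0.7146.
The active pressure is zero where K_a γ z = 2c√K_a, so z_c = 2c/(γ√K_a) = 2×23.2/(15.1×0.7146) = 4.300 m.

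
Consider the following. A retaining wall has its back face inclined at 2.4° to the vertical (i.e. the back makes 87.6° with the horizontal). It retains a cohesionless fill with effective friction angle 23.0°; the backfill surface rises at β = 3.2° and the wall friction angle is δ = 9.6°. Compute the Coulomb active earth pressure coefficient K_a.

K_a = sin²(α+φ) / [sin²α · sin(α−δ) · (1 + √{sin(φ+δ)sin(φ−β) / (sin(α−δ)sin(α+β))})²].
With α = 87.6°, φ = 23.0°, δ = 9.6°, β = 3.2°: K_a = 0.4376.

0.438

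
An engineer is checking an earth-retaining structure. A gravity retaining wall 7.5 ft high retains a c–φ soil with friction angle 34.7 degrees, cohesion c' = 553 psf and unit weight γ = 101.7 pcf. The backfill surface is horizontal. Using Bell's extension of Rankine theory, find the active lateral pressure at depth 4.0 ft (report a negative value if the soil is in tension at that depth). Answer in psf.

-468 psf

K_a = (1 − sin φ)/(1 + sin φ) = 0.2745.
σ_a = K_a γ z − 2c√K_a = 0.2745×101.7×4.0 − 2×553×0.5239 = -467.8 psf.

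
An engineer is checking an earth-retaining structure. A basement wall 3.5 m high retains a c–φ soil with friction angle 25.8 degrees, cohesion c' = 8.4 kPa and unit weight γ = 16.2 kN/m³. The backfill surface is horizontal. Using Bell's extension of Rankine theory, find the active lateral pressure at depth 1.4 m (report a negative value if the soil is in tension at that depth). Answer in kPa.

K_a = (1 − sin φ)/(1 + sin φ) = 0.3935.
σ_a = K_a γ z − 2c√K_a = 0.3935×16.2×1.4 − 2×8.4×0.6273 = -1.614 kPa.

-1.61 kPa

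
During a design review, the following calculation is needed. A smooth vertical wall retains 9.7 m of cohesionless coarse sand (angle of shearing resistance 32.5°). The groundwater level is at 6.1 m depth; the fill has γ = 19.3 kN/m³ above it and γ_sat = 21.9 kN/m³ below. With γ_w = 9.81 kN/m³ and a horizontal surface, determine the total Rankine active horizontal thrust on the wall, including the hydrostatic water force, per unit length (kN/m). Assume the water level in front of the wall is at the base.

K_a = tan²(45° − φ/2) = 0.3010.
γ' = 21.9 − 9.81 = 12.09 kN/m³. Depth below WT = 3.6 m.
σ'_h at WT = K_a γ d_w = 35.43 kPa; at base = 35.43 + K_a γ' × 3.6 = 48.53 kPa.
P₁ (0–6.1 m) = ½×35.43×6.1 = 108.1. P₂ (6.1–9.7 m) = ½(35.43+48.53)×3.6 = 151.1.
P_w = ½ γ_w h₂² = 0.5×9.81×3.6² = 63.57. Total = 108.1+151.1+63.57 = 322.8 kN/m.

323 kN/m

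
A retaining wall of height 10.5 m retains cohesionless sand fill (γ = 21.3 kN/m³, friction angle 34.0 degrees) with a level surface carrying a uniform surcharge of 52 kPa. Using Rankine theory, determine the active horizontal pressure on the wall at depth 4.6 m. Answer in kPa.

42.4 kPa

K_a = (1 − sin φ)/(1 + sin φ) = 0.2827.
σ_v = γz + q = 21.3 × 4.6 + 52 = 150.0 kPa.
σ_h = K_a σ_v = 0.2827 × 150.0 = 42.40 kPa.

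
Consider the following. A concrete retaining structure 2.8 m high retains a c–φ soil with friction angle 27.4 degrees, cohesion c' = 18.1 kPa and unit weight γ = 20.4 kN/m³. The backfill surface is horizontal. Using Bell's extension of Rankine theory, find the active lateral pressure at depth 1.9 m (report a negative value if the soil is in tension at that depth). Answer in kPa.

K_a = (1 − sin φ)/(1 + sin φ) = 0.3697.
σ_a = K_a γ z − 2c√K_a = 0.3697×20.4×1.9 − 2×18.1×0.6080 = -7.681 kPa.

-7.68 kPa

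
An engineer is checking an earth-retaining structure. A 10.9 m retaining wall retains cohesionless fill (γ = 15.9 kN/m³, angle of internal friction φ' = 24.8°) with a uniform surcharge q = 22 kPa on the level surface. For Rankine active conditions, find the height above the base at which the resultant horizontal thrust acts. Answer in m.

K_a = 0.4090.
Triangular part P₁ = ½K_aγH² = 386.3 at H/3 = 3.633 m; rectangular part P₂ = K_a q H = 98.08 at H/2 = 5.450 m.
ȳ = (P₁·3.633 + P₂·5.450)/(P₁+P₂) = 4.001 m.

4.00 m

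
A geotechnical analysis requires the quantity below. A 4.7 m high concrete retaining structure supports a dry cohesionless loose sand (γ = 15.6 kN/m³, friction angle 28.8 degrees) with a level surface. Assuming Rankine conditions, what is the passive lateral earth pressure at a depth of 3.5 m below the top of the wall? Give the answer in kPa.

K_p = (1 + sin φ)/(1 − sin φ) = 2.859.
σ_h = K_p γ z = 2.859 × 15.6 × 3.5 = 156.1 kPa.

156 kPa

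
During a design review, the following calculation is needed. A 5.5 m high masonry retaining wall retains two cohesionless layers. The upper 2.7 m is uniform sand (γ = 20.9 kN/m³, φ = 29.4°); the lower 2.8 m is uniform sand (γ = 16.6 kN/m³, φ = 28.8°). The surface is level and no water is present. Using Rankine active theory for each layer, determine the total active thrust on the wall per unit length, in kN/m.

104 kN/m

K_a1 = tan²(45°−29.4°/2) = 0.3415; K_a2 = tan²(45°−28.8°/2) = 0.3498.
Layer 1: σ at base = K_a1 γ₁ h₁ = 19.27 kPa; P₁ = ½×19.27×2.7 = 26.01.
Layer 2: σ_v at top = γ₁h₁ = 56.43; σ_h top = K_a2×56.43 = 19.74; σ_h base = K_a2×(56.43+16.6×2.8) = 35.99.
P₂ = ½(19.74+35.99)×2.8 = 78.02. Total P_a = 26.01+78.02 = 104.0 kN/m.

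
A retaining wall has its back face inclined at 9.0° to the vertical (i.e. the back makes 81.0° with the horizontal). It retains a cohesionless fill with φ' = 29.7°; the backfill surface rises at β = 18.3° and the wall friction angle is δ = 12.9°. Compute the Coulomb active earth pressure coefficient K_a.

K_a = sin²(α+φ) / [sin²α · sin(α−δ) · (1 + √{sin(φ+δ)sin(φ−β) / (sin(α−δ)sin(α+β))})²].
With α = 81.0°, φ = 29.7°, δ = 12.9°, β = 18.3°: K_a = 0.5060.

0.506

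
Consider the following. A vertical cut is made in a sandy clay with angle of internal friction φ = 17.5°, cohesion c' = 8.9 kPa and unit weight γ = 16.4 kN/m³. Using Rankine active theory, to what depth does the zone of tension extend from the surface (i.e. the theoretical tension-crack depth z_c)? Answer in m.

1.48 m

K_a = tan²(45° − 17.5°/2) = 0.5376; √K_a = 0.7332.
The active pressure is zero where K_a γ z = 2c√K_a, so z_c = 2c/(γ√K_a) = 2×8.9/(16.4×0.7332) = 1.480 m.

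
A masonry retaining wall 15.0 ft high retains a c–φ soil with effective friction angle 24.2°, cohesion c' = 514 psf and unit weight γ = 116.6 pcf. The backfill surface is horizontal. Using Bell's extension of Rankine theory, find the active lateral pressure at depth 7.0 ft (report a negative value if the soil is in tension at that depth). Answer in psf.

K_a = (1 − sin φ)/(1 + sin φ) = 0.4185.
σ_a = K_a γ z − 2c√K_a = 0.4185×116.6×7.0 − 2×514×0.6469 = -323.4 psf.

-323 psf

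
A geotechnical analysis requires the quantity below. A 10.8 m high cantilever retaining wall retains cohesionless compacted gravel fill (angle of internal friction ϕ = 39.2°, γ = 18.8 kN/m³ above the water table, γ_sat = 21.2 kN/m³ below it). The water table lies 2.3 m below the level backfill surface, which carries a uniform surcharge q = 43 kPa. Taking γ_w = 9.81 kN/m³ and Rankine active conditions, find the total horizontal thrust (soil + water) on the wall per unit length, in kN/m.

K_a = tan²(45° − φ/2) = 0.2255.
γ' = 21.2 − 9.81 = 11.39 kN/m³. h₂ = H − d_w = 8.5 m.
σ'_h: at surface K_a·q = 9.695; at WT K_a(q+γd_w) = 19.44; at base K_a(q+γd_w+γ'h₂) = 41.27 kPa.
P₁ = ½(9.695+19.44)×2.3 = 33.51; P₂ = ½(19.44+41.27)×8.5 = 258.0; P_w = ½γ_w h₂² = 354.4.
Total = 33.51+258.0+354.4 = 645.9 kN/m.

646 kN/m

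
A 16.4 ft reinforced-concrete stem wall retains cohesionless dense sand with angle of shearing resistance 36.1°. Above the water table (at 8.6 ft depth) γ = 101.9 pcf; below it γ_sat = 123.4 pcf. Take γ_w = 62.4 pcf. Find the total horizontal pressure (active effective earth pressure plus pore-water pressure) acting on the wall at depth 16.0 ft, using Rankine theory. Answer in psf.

K_a = (1 − sin φ)/(1 + sin φ) = 0.2585.
γ' = 123.4 − 62.4 = 61.00 pcf.
Effective vertical stress at 16.0 ft: σ'_v = 101.9×8.6 + 61.00×7.40 = 1328 psf.
σ'_h = K_a σ'_v = 0.2585 × 1328 = 343.2 psf; u = γ_w × 7.40 = 461.8 psf.
Total σ_h = 343.2 + 461.8 = 805.0 psf.

805 psf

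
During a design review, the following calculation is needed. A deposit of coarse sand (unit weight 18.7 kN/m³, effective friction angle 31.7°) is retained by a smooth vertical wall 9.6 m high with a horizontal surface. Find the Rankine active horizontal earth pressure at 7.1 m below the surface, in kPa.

K_a = (1 − sin φ)/(1 + sin φ) = 0.3111.
σ_h = K_a γ z = 0.3111 × 18.7 × 7.1 = 41.30 kPa.

41.3 kPa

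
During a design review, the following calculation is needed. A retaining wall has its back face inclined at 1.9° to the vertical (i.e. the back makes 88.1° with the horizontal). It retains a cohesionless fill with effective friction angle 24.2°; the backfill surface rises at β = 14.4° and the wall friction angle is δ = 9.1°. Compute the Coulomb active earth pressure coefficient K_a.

K_a = sin²(α+φ) / [sin²α · sin(α−δ) · (1 + √{sin(φ+δ)sin(φ−β) / (sin(α−δ)sin(α+β))})²].
With α = 88.1°, φ = 24.2°, δ = 9.1°, β = 14.4°: K_a = 0.5070.

0.507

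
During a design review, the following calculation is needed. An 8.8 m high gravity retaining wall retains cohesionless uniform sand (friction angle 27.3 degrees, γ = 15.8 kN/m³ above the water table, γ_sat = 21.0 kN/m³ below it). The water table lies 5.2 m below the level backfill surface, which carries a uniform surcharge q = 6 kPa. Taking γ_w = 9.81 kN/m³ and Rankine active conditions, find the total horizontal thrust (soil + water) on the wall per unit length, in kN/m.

299 kN/m

K_a = tan²(45° − φ/2) = 0.3711.
γ' = 21.0 − 9.81 = 11.19 kN/m³. h₂ = H − d_w = 3.6 m.
σ'_h: at surface K_a·q = 2.227; at WT K_a(q+γd_w) = 32.72; at base K_a(q+γd_w+γ'h₂) = 47.67 kPa.
P₁ = ½(2.227+32.72)×5.2 = 90.86; P₂ = ½(32.72+47.67)×3.6 = 144.7; P_w = ½γ_w h₂² = 63.57.
Total = 90.86+144.7+63.57 = 299.1 kN/m.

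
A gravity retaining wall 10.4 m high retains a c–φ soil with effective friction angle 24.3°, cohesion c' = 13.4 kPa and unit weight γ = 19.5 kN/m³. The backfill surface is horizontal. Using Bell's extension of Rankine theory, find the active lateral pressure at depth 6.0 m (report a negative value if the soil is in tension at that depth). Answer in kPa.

31.5 kPa

K_a = (1 − sin φ)/(1 + sin φ) = 0.4169.
σ_a = K_a γ z − 2c√K_a = 0.4169×19.5×6.0 − 2×13.4×0.6457 = 31.47 kPa.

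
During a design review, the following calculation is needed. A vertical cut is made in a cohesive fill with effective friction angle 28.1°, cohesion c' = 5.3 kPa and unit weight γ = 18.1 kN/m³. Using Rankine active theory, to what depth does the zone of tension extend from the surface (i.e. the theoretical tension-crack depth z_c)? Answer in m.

0.977 m

K_a = tan²(45° − 28.1°/2) = 0.3596; √K_a = 0.5997.
The active pressure is zero where K_a γ z = 2c√K_a, so z_c = 2c/(γ√K_a) = 2×5.3/(18.1×0.5997) = 0.9766 m.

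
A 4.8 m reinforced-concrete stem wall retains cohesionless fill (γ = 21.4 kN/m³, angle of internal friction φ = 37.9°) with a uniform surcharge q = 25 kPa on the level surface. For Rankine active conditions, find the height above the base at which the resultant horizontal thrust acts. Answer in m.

1.86 m

K_a = 0.2389.
Triangular part P₁ = ½K_aγH² = 58.91 at H/3 = 1.600 m; rectangular part P₂ = K_a q H = 28.67 at H/2 = 2.400 m.
ȳ = (P₁·1.600 + P₂·2.400)/(P₁+P₂) = 1.862 m.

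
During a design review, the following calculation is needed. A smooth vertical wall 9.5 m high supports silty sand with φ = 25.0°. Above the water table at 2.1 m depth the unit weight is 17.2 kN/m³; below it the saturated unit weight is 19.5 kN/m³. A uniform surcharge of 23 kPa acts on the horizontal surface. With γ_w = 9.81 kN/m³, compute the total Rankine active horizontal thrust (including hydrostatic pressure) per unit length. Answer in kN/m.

589 kN/m

K_a = tan²(45° − φ/2) = 0.4059.
γ' = 19.5 − 9.81 = 9.690 kN/m³. h₂ = H − d_w = 7.4 m.
σ'_h: at surface K_a·q = 9.335; at WT K_a(q+γd_w) = 23.99; at base K_a(q+γd_w+γ'h₂) = 53.10 kPa.
P₁ = ½(9.335+23.99)×2.1 = 35.00; P₂ = ½(23.99+53.10)×7.4 = 285.2; P_w = ½γ_w h₂² = 268.6.
Total = 35.00+285.2+268.6 = 588.8 kN/m.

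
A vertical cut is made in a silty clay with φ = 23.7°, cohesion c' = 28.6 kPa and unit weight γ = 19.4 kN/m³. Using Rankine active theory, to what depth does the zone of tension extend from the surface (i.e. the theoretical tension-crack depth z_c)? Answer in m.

4.51 m

K_a = tan²(45° − 23.7°/2) = 0.4266; √K_a = 0.6531.
The active pressure is zero where K_a γ z = 2c√K_a, so z_c = 2c/(γ√K_a) = 2×28.6/(19.4×0.6531) = 4.514 m.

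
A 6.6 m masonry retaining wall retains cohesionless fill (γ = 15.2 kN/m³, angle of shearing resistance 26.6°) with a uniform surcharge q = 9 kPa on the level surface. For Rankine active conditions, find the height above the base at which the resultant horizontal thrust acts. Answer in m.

K_a = 0.3814.
Triangular part P₁ = ½K_aγH² = 126.3 at H/3 = 2.200 m; rectangular part P₂ = K_a q H = 22.66 at H/2 = 3.300 m.
ȳ = (P₁·2.200 + P₂·3.300)/(P₁+P₂) = 2.367 m.

2.37 m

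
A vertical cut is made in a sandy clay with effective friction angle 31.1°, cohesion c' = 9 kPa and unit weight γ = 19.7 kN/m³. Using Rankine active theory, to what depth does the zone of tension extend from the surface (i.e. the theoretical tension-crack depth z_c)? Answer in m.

K_a = tan²(45° − 31.1°/2) = 0.3188; √K_a = 0.5646.
The active pressure is zero where K_a γ z = 2c√K_a, so z_c = 2c/(γ√K_a) = 2×9/(19.7×0.5646) = 1.618 m.

1.62 m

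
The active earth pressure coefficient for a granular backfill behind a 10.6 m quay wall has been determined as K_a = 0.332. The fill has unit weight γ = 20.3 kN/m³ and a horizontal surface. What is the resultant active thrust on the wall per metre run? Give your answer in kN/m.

P = ½ K_a γ H² = 0.5 × 0.332 × 20.3 × 10.6² = 378.6 kN/m.

379 kN/m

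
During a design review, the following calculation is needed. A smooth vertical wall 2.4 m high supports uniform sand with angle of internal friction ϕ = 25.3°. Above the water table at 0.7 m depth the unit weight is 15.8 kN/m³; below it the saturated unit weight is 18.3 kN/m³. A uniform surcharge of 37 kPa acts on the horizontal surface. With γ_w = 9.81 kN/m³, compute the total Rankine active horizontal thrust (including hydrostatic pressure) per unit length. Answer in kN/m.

63.8 kN/m

K_a = tan²(45° − φ/2) = 0.4012.
γ' = 18.3 − 9.81 = 8.490 kN/m³. h₂ = H − d_w = 1.7 m.
σ'_h: at surface K_a·q = 14.84; at WT K_a(q+γd_w) = 19.28; at base K_a(q+γd_w+γ'h₂) = 25.07 kPa.
P₁ = ½(14.84+19.28)×0.7 = 11.94; P₂ = ½(19.28+25.07)×1.7 = 37.70; P_w = ½γ_w h₂² = 14.18.
Total = 11.94+37.70+14.18 = 63.82 kN/m.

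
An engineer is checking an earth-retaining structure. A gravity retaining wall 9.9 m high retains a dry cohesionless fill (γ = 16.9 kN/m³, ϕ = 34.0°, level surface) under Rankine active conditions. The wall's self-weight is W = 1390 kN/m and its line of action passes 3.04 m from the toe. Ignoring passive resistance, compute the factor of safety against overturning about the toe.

K_a = tan²(45° − 34.0°/2) = 0.2827.
P_a = ½K_aγH² = 0.5×0.2827×16.9×9.9² = 234.1 kN/m, acting at H/3 = 3.300 m above the base.
Overturning moment M_o = P_a × H/3 = 234.1 × 3.300 = 772.7.
Resisting moment M_r = W × 3.04 = 1390 × 3.04 = 4226.
FS_overturning = M_r/M_o = 4226/772.7 = 5.469.

5.47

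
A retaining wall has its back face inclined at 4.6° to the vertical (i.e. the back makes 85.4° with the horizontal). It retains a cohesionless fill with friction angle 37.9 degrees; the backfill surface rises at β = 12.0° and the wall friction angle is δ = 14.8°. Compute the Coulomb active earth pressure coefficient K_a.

0.288

K_a = sin²(α+φ) / [sin²α · sin(α−δ) · (1 + √{sin(φ+δ)sin(φ−β) / (sin(α−δ)sin(α+β))})²].
With α = 85.4°, φ = 37.9°, δ = 14.8°, β = 12.0°: K_a = 0.2878.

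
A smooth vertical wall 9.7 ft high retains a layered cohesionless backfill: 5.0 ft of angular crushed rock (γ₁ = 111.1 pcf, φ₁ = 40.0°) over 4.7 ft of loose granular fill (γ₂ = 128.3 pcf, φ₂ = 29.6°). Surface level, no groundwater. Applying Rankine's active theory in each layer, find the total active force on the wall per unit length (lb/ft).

K_a1 = tan²(45°−40.0°/2) = 0.2174; K_a2 = tan²(45°−29.6°/2) = 0.3387.
Layer 1: σ at base = K_a1 γ₁ h₁ = 120.8 psf; P₁ = ½×120.8×5.0 = 302.0.
Layer 2: σ_v at top = γ₁h₁ = 555.5; σ_h top = K_a2×555.5 = 188.2; σ_h base = K_a2×(555.5+128.3×4.7) = 392.4.
P₂ = ½(188.2+392.4)×4.7 = 1364. Total P_a = 302.0+1364 = 1666 lb/ft.

1670 lb/ft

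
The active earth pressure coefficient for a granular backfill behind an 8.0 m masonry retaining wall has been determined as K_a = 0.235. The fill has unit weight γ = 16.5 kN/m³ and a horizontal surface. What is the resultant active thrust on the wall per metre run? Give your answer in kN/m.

P = ½ K_a γ H² = 0.5 × 0.235 × 16.5 × 8.0² = 124.1 kN/m.

124 kN/m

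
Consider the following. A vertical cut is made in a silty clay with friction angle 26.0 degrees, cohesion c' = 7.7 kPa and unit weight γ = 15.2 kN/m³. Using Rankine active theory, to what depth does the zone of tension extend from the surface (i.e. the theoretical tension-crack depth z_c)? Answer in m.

1.62 m

K_a = tan²(45° − 26.0°/2) = 0.3905; √K_a = 0.6249.
The active pressure is zero where K_a γ z = 2c√K_a, so z_c = 2c/(γ√K_a) = 2×7.7/(15.2×0.6249) = 1.621 m.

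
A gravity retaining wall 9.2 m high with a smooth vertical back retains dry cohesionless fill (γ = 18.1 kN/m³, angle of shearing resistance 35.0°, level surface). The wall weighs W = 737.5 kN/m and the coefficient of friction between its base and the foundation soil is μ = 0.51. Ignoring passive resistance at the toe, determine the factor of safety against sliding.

1.81

K_a = tan²(45° − 35.0°/2) = 0.2710.
P_a = ½K_aγH² = 0.5×0.2710×18.1×9.2² = 207.6 kN/m, acting at H/3 = 3.067 m above the base.
FS_sliding = μW / P_a = 0.51×737.5 / 207.6 = 1.812.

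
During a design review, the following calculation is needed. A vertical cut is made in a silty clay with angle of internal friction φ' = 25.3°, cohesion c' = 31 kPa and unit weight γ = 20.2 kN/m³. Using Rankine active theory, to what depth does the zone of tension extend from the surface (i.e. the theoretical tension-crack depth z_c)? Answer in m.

K_a = tan²(45° − 25.3°/2) = 0.4012; √K_a = 0.6334.
The active pressure is zero where K_a γ z = 2c√K_a, so z_c = 2c/(γ√K_a) = 2×31/(20.2×0.6334) = 4.846 m.

4.85 m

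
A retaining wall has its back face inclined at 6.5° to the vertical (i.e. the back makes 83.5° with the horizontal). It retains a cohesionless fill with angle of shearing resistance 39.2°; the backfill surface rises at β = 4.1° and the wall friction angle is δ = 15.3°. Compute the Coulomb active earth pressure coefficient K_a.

K_a = sin²(α+φ) / [sin²α · sin(α−δ) · (1 + √{sin(φ+δ)sin(φ−β) / (sin(α−δ)sin(α+β))})²].
With α = 83.5°, φ = 39.2°, δ = 15.3°, β = 4.1°: K_a = 0.2641.

0.264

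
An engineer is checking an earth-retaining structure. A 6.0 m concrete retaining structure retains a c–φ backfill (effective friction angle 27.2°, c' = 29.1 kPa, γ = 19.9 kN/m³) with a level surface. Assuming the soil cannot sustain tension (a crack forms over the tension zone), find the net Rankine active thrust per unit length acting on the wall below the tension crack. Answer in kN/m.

K_a = 0.3726; √K_a = 0.6104.
Tension-crack depth z_c = 2c/(γ√K_a) = 2×29.1/(19.9×0.6104) = 4.791 m.
σ_a at base = K_a γ H − 2c√K_a = 0.3726×19.9×6.0 − 2×29.1×0.6104 = 8.962 kPa.
P_a = ½ × 8.962 × (H − z_c) = 0.5×8.962×1.209 = 5.416 kN/m.

5.42 kN/m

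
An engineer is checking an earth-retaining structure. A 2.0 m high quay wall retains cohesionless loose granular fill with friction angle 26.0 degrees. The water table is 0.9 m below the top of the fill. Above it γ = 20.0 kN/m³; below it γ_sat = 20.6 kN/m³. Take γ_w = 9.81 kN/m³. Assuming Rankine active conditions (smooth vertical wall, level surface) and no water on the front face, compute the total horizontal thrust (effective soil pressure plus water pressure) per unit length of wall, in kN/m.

K_a = tan²(45° − φ/2) = 0.3905.
γ' = 20.6 − 9.81 = 10.79 kN/m³. Depth below WT = 1.1 m.
σ'_h at WT = K_a γ d_w = 7.028 kPa; at base = 7.028 + K_a γ' × 1.1 = 11.66 kPa.
P₁ (0–0.9 m) = ½×7.028×0.9 = 3.163. P₂ (0.9–2.0 m) = ½(7.028+11.66)×1.1 = 10.28.
P_w = ½ γ_w h₂² = 0.5×9.81×1.1² = 5.935. Total = 3.163+10.28+5.935 = 19.38 kN/m.

19.4 kN/m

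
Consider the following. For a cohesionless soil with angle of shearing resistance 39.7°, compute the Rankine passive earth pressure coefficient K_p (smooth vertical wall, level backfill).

4.54

K_p = (1 + sin φ)/(1 − sin φ) = tan²(45° + 39.7°/2) = 4.537.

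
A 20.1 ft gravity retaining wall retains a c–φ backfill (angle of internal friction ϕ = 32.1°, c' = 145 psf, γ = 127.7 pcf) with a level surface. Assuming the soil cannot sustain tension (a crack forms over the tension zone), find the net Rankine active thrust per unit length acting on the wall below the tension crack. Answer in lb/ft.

K_a = 0.3060; √K_a = 0.5532.
Tension-crack depth z_c = 2c/(γ√K_a) = 2×145/(127.7×0.5532) = 4.105 ft.
σ_a at base = K_a γ H − 2c√K_a = 0.3060×127.7×20.1 − 2×145×0.5532 = 625.0 psf.
P_a = ½ × 625.0 × (H − z_c) = 0.5×625.0×15.99 = 4998 lb/ft.

5000 lb/ft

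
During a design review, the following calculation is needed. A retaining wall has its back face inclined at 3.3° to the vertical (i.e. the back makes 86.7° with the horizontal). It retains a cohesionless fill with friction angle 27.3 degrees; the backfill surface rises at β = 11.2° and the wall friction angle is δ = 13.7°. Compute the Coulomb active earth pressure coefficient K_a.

K_a = sin²(α+φ) / [sin²α · sin(α−δ) · (1 + √{sin(φ+δ)sin(φ−β) / (sin(α−δ)sin(α+β))})²].
With α = 86.7°, φ = 27.3°, δ = 13.7°, β = 11.2°: K_a = 0.4233.

0.423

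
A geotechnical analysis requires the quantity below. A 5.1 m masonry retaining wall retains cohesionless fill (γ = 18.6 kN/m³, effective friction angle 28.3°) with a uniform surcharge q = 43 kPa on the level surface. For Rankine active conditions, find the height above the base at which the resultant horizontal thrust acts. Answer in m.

K_a = 0.3568.
Triangular part P₁ = ½K_aγH² = 86.30 at H/3 = 1.700 m; rectangular part P₂ = K_a q H = 78.24 at H/2 = 2.550 m.
ȳ = (P₁·1.700 + P₂·2.550)/(P₁+P₂) = 2.104 m.

2.10 m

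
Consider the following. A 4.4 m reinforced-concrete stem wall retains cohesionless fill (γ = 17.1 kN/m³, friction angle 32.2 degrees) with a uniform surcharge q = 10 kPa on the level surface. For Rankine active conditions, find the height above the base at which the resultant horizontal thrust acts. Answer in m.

K_a = 0.3047.
Triangular part P₁ = ½K_aγH² = 50.44 at H/3 = 1.467 m; rectangular part P₂ = K_a q H = 13.41 at H/2 = 2.200 m.
ȳ = (P₁·1.467 + P₂·2.200)/(P₁+P₂) = 1.621 m.

1.62 m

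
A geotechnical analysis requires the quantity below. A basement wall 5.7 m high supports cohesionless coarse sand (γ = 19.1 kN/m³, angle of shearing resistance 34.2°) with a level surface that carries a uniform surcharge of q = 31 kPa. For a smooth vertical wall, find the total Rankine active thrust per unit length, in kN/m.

137 kN/m

K_a = tan²(45° − φ/2) = 0.2803.
Soil triangle: ½ K_a γ H² = 0.5×0.2803×19.1×5.7² = 86.98 kN/m.
Surcharge rectangle: K_a q H = 0.2803×31×5.7 = 49.54 kN/m.
Total = 86.98 + 49.54 = 136.5 kN/m.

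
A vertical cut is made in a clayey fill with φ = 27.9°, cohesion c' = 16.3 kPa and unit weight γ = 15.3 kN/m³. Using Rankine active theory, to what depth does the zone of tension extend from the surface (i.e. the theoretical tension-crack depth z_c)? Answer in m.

3.54 m

K_a = tan²(45° − 27.9°/2) = 0.3625; √K_a = 0.6020.
The active pressure is zero where K_a γ z = 2c√K_a, so z_c = 2c/(γ√K_a) = 2×16.3/(15.3×0.6020) = 3.539 m.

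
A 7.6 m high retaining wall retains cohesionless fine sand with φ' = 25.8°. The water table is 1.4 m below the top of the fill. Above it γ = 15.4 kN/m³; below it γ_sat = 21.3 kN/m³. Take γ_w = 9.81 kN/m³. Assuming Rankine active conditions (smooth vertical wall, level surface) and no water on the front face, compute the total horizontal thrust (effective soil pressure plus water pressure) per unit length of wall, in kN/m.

334 kN/m

K_a = tan²(45° − φ/2) = 0.3935.
γ' = 21.3 − 9.81 = 11.49 kN/m³. Depth below WT = 6.2 m.
σ'_h at WT = K_a γ d_w = 8.484 kPa; at base = 8.484 + K_a γ' × 6.2 = 36.52 kPa.
P₁ (0–1.4 m) = ½×8.484×1.4 = 5.939. P₂ (1.4–7.6 m) = ½(8.484+36.52)×6.2 = 139.5.
P_w = ½ γ_w h₂² = 0.5×9.81×6.2² = 188.5. Total = 5.939+139.5+188.5 = 334.0 kN/m.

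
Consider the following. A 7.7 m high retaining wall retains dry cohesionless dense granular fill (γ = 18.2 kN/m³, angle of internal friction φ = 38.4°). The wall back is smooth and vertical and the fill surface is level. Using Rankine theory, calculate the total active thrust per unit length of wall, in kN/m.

126 kN/m

K_a = tan²(45° − φ/2) = 0.2337.
P_a = ½ K_a γ H² = 0.5 × 0.2337 × 18.2 × 7.7² = 126.1 kN/m.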